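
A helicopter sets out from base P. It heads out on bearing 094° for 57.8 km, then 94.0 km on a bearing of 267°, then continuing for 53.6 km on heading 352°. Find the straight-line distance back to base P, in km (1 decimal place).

62.1 km

Leg 1 (094°, 57.8 km): east 57.8 sin 94° = 57.66, north 57.8 cos 94° = -4.03
Leg 2 (267°, 94.0 km): east 94.0 sin 267° = -93.87, north 94.0 cos 267° = -4.92
Leg 3 (352°, 53.6 km): east 53.6 sin 352° = -7.46, north 53.6 cos 352° = 53.08
Net: -43.67 east, 44.13 north. Distance = √((-43.67)² + (44.13)²) = 62.084 km.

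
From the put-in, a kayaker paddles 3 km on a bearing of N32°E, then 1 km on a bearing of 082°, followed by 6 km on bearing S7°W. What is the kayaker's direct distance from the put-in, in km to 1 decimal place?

Leg 1 (N32°E, 3 km): east 3 sin 32° = 1.59, north 3 cos 32° = 2.54
Leg 2 (082°, 1 km): east 1 sin 82° = 0.99, north 1 cos 82° = 0.14
Leg 3 (S7°W, 6 km): east 6 sin 187° = -0.73, north 6 cos 187° = -5.96
Net: 1.85 east, -3.27 north. Distance = √((1.85)² + (-3.27)²) = 3.758 km.

3.8 km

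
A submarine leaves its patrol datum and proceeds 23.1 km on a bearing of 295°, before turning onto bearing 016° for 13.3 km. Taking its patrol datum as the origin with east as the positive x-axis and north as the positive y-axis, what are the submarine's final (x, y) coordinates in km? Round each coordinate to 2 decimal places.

(-17.27, 22.55)

Leg 1 (295°, 23.1 km): east 23.1 sin 295° = -20.94, north 23.1 cos 295° = 9.76
Leg 2 (016°, 13.3 km): east 13.3 sin 16° = 3.67, north 13.3 cos 16° = 12.78
Summing: -17.27 km east, 22.55 km north → (-17.27, 22.55).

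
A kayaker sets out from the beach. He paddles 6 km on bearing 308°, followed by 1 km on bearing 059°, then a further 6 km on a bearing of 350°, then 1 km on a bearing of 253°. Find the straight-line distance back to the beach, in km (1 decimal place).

11.4 km

Leg 1 (308°, 6 km): east 6 sin 308° = -4.73, north 6 cos 308° = 3.69
Leg 2 (059°, 1 km): east 1 sin 59° = 0.86, north 1 cos 59° = 0.52
Leg 3 (350°, 6 km): east 6 sin 350° = -1.04, north 6 cos 350° = 5.91
Leg 4 (253°, 1 km): east 1 sin 253° = -0.96, north 1 cos 253° = -0.29
Net: -5.87 east, 9.83 north. Distance = √((-5.87)² + (9.83)²) = 11.445 km.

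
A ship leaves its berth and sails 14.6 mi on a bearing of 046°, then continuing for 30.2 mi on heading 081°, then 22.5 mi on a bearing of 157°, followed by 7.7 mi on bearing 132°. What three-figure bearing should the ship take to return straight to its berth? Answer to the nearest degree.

281°

Leg 1 (046°, 14.6 mi): east 14.6 sin 46° = 10.50, north 14.6 cos 46° = 10.14
Leg 2 (081°, 30.2 mi): east 30.2 sin 81° = 29.83, north 30.2 cos 81° = 4.72
Leg 3 (157°, 22.5 mi): east 22.5 sin 157° = 8.79, north 22.5 cos 157° = -20.71
Leg 4 (132°, 7.7 mi): east 7.7 sin 132° = 5.72, north 7.7 cos 132° = -5.15
Net displacement: 54.84 east, -11.00 north. Direction back to start is (-54.84, 11.00): bearing = atan2(-54.84, 11.00) mod 360° = 281.34° ≈ 281°.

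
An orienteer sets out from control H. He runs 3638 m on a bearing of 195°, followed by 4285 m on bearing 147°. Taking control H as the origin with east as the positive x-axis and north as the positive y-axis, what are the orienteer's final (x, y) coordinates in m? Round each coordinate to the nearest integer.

Leg 1 (195°, 3638 m): east 3638 sin 195° = -941.58, north 3638 cos 195° = -3514.04
Leg 2 (147°, 4285 m): east 4285 sin 147° = 2333.78, north 4285 cos 147° = -3593.70
Summing: 1392.19 m east, -7107.74 m north → (1392, -7108).

(1392, -7108)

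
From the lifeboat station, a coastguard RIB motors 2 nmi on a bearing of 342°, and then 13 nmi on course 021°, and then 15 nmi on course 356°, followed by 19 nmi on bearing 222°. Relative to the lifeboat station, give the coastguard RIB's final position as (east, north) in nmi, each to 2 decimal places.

(-9.72, 14.88)

Leg 1 (342°, 2 nmi): east 2 sin 342° = -0.62, north 2 cos 342° = 1.90
Leg 2 (021°, 13 nmi): east 13 sin 21° = 4.66, north 13 cos 21° = 12.14
Leg 3 (356°, 15 nmi): east 15 sin 356° = -1.05, north 15 cos 356° = 14.96
Leg 4 (222°, 19 nmi): east 19 sin 222° = -12.71, north 19 cos 222° = -14.12
Summing: -9.72 nmi east, 14.88 nmi north → (-9.72, 14.88).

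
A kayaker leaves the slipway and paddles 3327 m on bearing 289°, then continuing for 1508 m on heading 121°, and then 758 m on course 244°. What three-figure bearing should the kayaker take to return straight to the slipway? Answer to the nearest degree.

Leg 1 (289°, 3327 m): east 3327 sin 289° = -3145.74, north 3327 cos 289° = 1083.17
Leg 2 (121°, 1508 m): east 1508 sin 121° = 1292.61, north 1508 cos 121° = -776.68
Leg 3 (244°, 758 m): east 758 sin 244° = -681.29, north 758 cos 244° = -332.29
Net displacement: -2534.42 east, -25.80 north. Direction back to start is (2534.42, 25.80): bearing = atan2(2534.42, 25.80) mod 360° = 89.42° ≈ 089°.

089°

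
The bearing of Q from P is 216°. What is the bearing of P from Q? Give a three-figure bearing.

Back-bearing = 216° − 180° = 036°.

036°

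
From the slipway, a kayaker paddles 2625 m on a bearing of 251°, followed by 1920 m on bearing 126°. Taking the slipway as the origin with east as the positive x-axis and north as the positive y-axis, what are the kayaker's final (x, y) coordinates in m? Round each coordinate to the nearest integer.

Leg 1 (251°, 2625 m): east 2625 sin 251° = -2481.99, north 2625 cos 251° = -854.62
Leg 2 (126°, 1920 m): east 1920 sin 126° = 1553.31, north 1920 cos 126° = -1128.55
Summing: -928.67 m east, -1983.16 m north → (-929, -1983).

(-929, -1983)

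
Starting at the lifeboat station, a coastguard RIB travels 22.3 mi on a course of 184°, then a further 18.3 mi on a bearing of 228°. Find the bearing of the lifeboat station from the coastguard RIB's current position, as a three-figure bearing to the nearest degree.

Leg 1 (184°, 22.3 mi): east 22.3 sin 184° = -1.56, north 22.3 cos 184° = -22.25
Leg 2 (228°, 18.3 mi): east 18.3 sin 228° = -13.60, north 18.3 cos 228° = -12.25
Net displacement: -15.16 east, -34.49 north. Direction back to start is (15.16, 34.49): bearing = atan2(15.16, 34.49) mod 360° = 23.72° ≈ 024°.

024°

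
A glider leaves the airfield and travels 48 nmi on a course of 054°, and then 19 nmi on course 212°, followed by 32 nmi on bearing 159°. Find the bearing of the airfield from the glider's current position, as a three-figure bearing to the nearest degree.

294°

Leg 1 (054°, 48 nmi): east 48 sin 54° = 38.83, north 48 cos 54° = 28.21
Leg 2 (212°, 19 nmi): east 19 sin 212° = -10.07, north 19 cos 212° = -16.11
Leg 3 (159°, 32 nmi): east 32 sin 159° = 11.47, north 32 cos 159° = -29.87
Net displacement: 40.23 east, -17.77 north. Direction back to start is (-40.23, 17.77): bearing = atan2(-40.23, 17.77) mod 360° = 293.83° ≈ 294°.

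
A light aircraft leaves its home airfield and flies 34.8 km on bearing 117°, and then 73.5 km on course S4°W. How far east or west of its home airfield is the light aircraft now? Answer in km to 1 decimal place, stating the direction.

25.9 km east

Leg 1 (117°, 34.8 km): east 34.8 sin 117° = 31.01, north 34.8 cos 117° = -15.80
Leg 2 (S4°W, 73.5 km): east 73.5 sin 184° = -5.13, north 73.5 cos 184° = -73.32
Net east component: 25.88 km.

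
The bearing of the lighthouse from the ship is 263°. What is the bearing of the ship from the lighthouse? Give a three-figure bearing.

083°

Back-bearing = 263° − 180° = 083°.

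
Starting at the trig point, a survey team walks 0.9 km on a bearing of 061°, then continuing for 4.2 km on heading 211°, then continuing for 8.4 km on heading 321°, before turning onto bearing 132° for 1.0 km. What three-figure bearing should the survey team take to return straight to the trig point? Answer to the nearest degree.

Leg 1 (061°, 0.9 km): east 0.9 sin 61° = 0.79, north 0.9 cos 61° = 0.44
Leg 2 (211°, 4.2 km): east 4.2 sin 211° = -2.16, north 4.2 cos 211° = -3.60
Leg 3 (321°, 8.4 km): east 8.4 sin 321° = -5.29, north 8.4 cos 321° = 6.53
Leg 4 (132°, 1.0 km): east 1.0 sin 132° = 0.74, north 1.0 cos 132° = -0.67
Net displacement: -5.92 east, 2.70 north. Direction back to start is (5.92, -2.70): bearing = atan2(5.92, -2.70) mod 360° = 114.48° ≈ 114°.

114°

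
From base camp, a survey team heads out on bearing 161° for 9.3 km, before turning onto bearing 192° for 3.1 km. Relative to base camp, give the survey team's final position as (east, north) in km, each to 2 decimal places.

(2.38, -11.83)

Leg 1 (161°, 9.3 km): east 9.3 sin 161° = 3.03, north 9.3 cos 161° = -8.79
Leg 2 (192°, 3.1 km): east 3.1 sin 192° = -0.64, north 3.1 cos 192° = -3.03
Summing: 2.38 km east, -11.83 km north → (2.38, -11.83).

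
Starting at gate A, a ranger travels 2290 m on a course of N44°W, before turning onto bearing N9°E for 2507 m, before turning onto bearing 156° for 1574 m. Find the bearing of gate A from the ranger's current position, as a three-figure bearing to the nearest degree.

Leg 1 (N44°W, 2290 m): east 2290 sin 316° = -1590.77, north 2290 cos 316° = 1647.29
Leg 2 (N9°E, 2507 m): east 2507 sin 9° = 392.18, north 2507 cos 9° = 2476.13
Leg 3 (156°, 1574 m): east 1574 sin 156° = 640.20, north 1574 cos 156° = -1437.92
Net displacement: -558.38 east, 2685.50 north. Direction back to start is (558.38, -2685.50): bearing = atan2(558.38, -2685.50) mod 360° = 168.25° ≈ 168°.

168°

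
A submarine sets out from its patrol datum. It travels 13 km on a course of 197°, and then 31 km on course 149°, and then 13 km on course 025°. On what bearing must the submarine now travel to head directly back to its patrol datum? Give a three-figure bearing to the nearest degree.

327°

Leg 1 (197°, 13 km): east 13 sin 197° = -3.80, north 13 cos 197° = -12.43
Leg 2 (149°, 31 km): east 31 sin 149° = 15.97, north 31 cos 149° = -26.57
Leg 3 (025°, 13 km): east 13 sin 25° = 5.49, north 13 cos 25° = 11.78
Net displacement: 17.66 east, -27.22 north. Direction back to start is (-17.66, 27.22): bearing = atan2(-17.66, 27.22) mod 360° = 327.03° ≈ 327°.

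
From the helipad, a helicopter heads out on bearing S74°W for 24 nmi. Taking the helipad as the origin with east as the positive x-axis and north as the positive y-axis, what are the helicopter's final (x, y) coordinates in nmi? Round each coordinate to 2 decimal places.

(-23.07, -6.62)

Leg 1 (S74°W, 24 nmi): east 24 sin 254° = -23.07, north 24 cos 254° = -6.62
Summing: -23.07 nmi east, -6.62 nmi north → (-23.07, -6.62).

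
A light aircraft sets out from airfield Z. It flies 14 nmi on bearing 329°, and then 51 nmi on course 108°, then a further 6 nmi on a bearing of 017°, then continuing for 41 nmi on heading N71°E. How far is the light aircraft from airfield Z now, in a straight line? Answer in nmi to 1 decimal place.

83.2 nmi

Leg 1 (329°, 14 nmi): east 14 sin 329° = -7.21, north 14 cos 329° = 12.00
Leg 2 (108°, 51 nmi): east 51 sin 108° = 48.50, north 51 cos 108° = -15.76
Leg 3 (017°, 6 nmi): east 6 sin 17° = 1.75, north 6 cos 17° = 5.74
Leg 4 (N71°E, 41 nmi): east 41 sin 71° = 38.77, north 41 cos 71° = 13.35
Net: 81.81 east, 15.33 north. Distance = √((81.81)² + (15.33)²) = 83.237 nmi.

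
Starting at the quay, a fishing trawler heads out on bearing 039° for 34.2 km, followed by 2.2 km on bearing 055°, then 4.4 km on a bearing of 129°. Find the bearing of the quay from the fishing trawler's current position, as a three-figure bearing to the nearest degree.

227°

Leg 1 (039°, 34.2 km): east 34.2 sin 39° = 21.52, north 34.2 cos 39° = 26.58
Leg 2 (055°, 2.2 km): east 2.2 sin 55° = 1.80, north 2.2 cos 55° = 1.26
Leg 3 (129°, 4.4 km): east 4.4 sin 129° = 3.42, north 4.4 cos 129° = -2.77
Net displacement: 26.74 east, 25.07 north. Direction back to start is (-26.74, -25.07): bearing = atan2(-26.74, -25.07) mod 360° = 226.85° ≈ 227°.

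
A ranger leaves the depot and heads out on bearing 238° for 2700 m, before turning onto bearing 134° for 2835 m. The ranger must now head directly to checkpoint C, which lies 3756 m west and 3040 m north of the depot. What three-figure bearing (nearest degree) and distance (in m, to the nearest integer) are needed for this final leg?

Leg 1 (238°, 2700 m): east 2700 sin 238° = -2289.73, north 2700 cos 238° = -1430.78
Leg 2 (134°, 2835 m): east 2835 sin 134° = 2039.33, north 2835 cos 134° = -1969.36
Current position: (-250.40, -3400.14). Target: (-3756, 3040). Remaining: Δeast = -3505.60, Δnorth = 6440.14.
Bearing = atan2(-3505.60, 6440.14) mod 360° = 331.44°; distance = √((-3505.60)² + (6440.14)²) = 7332.435 m.

331°, 7332 m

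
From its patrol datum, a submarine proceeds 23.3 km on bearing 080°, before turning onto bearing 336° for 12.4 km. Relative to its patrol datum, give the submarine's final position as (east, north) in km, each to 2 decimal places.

Leg 1 (080°, 23.3 km): east 23.3 sin 80° = 22.95, north 23.3 cos 80° = 4.05
Leg 2 (336°, 12.4 km): east 12.4 sin 336° = -5.04, north 12.4 cos 336° = 11.33
Summing: 17.90 km east, 15.37 km north → (17.90, 15.37).

(17.90, 15.37)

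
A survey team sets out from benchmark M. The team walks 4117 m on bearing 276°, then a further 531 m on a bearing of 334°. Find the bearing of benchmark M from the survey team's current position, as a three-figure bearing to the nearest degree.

Leg 1 (276°, 4117 m): east 4117 sin 276° = -4094.45, north 4117 cos 276° = 430.34
Leg 2 (334°, 531 m): east 531 sin 334° = -232.78, north 531 cos 334° = 477.26
Net displacement: -4327.22 east, 907.60 north. Direction back to start is (4327.22, -907.60): bearing = atan2(4327.22, -907.60) mod 360° = 101.85° ≈ 102°.

102°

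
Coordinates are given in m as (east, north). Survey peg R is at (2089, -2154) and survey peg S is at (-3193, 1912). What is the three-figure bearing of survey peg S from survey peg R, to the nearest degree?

308°

Δeast = -3193 − 2089 = -5282.00; Δnorth = 1912 − -2154 = 4066.00.
Bearing = atan2(Δeast, Δnorth) mod 360° = 307.59° ≈ 308°.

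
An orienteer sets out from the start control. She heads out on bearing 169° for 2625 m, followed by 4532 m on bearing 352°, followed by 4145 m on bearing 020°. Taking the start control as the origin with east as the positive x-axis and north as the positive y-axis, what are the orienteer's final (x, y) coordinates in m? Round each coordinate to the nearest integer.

Leg 1 (169°, 2625 m): east 2625 sin 169° = 500.87, north 2625 cos 169° = -2576.77
Leg 2 (352°, 4532 m): east 4532 sin 352° = -630.73, north 4532 cos 352° = 4487.89
Leg 3 (020°, 4145 m): east 4145 sin 20° = 1417.67, north 4145 cos 20° = 3895.03
Summing: 1287.81 m east, 5806.15 m north → (1288, 5806).

(1288, 5806)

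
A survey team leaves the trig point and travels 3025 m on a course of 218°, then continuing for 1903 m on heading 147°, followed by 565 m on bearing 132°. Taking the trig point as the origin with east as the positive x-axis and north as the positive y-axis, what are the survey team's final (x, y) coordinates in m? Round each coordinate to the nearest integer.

Leg 1 (218°, 3025 m): east 3025 sin 218° = -1862.38, north 3025 cos 218° = -2383.73
Leg 2 (147°, 1903 m): east 1903 sin 147° = 1036.45, north 1903 cos 147° = -1595.99
Leg 3 (132°, 565 m): east 565 sin 132° = 419.88, north 565 cos 132° = -378.06
Summing: -406.05 m east, -4357.78 m north → (-406, -4358).

(-406, -4358)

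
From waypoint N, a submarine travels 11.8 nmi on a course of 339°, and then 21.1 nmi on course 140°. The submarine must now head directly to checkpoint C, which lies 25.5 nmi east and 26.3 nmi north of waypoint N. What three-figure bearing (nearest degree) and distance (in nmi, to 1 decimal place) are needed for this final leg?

Leg 1 (339°, 11.8 nmi): east 11.8 sin 339° = -4.23, north 11.8 cos 339° = 11.02
Leg 2 (140°, 21.1 nmi): east 21.1 sin 140° = 13.56, north 21.1 cos 140° = -16.16
Current position: (9.33, -5.15). Target: (25.5, 26.3). Remaining: Δeast = 16.17, Δnorth = 31.45.
Bearing = atan2(16.17, 31.45) mod 360° = 27.21°; distance = √((16.17)² + (31.45)²) = 35.359 nmi.

027°, 35.4 nmi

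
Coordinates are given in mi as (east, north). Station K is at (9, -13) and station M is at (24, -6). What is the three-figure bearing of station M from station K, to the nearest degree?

065°

Δeast = 24 − 9 = 15.00; Δnorth = -6 − -13 = 7.00.
Bearing = atan2(Δeast, Δnorth) mod 360° = 64.98° ≈ 065°.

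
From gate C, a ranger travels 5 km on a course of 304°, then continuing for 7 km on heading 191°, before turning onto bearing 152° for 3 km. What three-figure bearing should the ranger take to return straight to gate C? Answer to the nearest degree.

031°

Leg 1 (304°, 5 km): east 5 sin 304° = -4.15, north 5 cos 304° = 2.80
Leg 2 (191°, 7 km): east 7 sin 191° = -1.34, north 7 cos 191° = -6.87
Leg 3 (152°, 3 km): east 3 sin 152° = 1.41, north 3 cos 152° = -2.65
Net displacement: -4.07 east, -6.72 north. Direction back to start is (4.07, 6.72): bearing = atan2(4.07, 6.72) mod 360° = 31.20° ≈ 031°.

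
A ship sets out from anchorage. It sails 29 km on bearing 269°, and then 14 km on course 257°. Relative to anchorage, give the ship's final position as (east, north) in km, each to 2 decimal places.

Leg 1 (269°, 29 km): east 29 sin 269° = -29.00, north 29 cos 269° = -0.51
Leg 2 (257°, 14 km): east 14 sin 257° = -13.64, north 14 cos 257° = -3.15
Summing: -42.64 km east, -3.66 km north → (-42.64, -3.66).

(-42.64, -3.66)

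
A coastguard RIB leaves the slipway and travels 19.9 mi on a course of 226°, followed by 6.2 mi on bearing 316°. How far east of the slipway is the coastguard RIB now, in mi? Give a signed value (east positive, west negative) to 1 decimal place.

-18.6 mi

Leg 1 (226°, 19.9 mi): east 19.9 sin 226° = -14.31, north 19.9 cos 226° = -13.82
Leg 2 (316°, 6.2 mi): east 6.2 sin 316° = -4.31, north 6.2 cos 316° = 4.46
Net east component: -18.62 mi.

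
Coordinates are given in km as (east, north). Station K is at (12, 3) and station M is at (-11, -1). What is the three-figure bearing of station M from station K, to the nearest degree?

260°

Δeast = -11 − 12 = -23.00; Δnorth = -1 − 3 = -4.00.
Bearing = atan2(Δeast, Δnorth) mod 360° = 260.13° ≈ 260°.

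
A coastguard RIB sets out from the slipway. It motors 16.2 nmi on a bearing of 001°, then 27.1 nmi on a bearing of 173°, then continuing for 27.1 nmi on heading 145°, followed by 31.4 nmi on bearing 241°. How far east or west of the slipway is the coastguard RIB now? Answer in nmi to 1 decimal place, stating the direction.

8.3 nmi west

Leg 1 (001°, 16.2 nmi): east 16.2 sin 1° = 0.28, north 16.2 cos 1° = 16.20
Leg 2 (173°, 27.1 nmi): east 27.1 sin 173° = 3.30, north 27.1 cos 173° = -26.90
Leg 3 (145°, 27.1 nmi): east 27.1 sin 145° = 15.54, north 27.1 cos 145° = -22.20
Leg 4 (241°, 31.4 nmi): east 31.4 sin 241° = -27.46, north 31.4 cos 241° = -15.22
Net east component: -8.33 nmi.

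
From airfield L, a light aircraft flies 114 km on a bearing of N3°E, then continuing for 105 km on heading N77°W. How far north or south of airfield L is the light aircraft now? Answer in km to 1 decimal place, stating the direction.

137.5 km north

Leg 1 (N3°E, 114 km): east 114 sin 3° = 5.97, north 114 cos 3° = 113.84
Leg 2 (N77°W, 105 km): east 105 sin 283° = -102.31, north 105 cos 283° = 23.62
Net north component: 137.46 km.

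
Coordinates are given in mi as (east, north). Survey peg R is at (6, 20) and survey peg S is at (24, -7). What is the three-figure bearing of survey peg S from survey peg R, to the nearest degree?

146°

Δeast = 24 − 6 = 18.00; Δnorth = -7 − 20 = -27.00.
Bearing = atan2(Δeast, Δnorth) mod 360° = 146.31° ≈ 146°.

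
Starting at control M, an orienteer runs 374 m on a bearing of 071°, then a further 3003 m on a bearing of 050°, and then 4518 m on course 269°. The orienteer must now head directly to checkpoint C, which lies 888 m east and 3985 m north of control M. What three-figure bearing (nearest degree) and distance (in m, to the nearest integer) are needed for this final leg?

Leg 1 (071°, 374 m): east 374 sin 71° = 353.62, north 374 cos 71° = 121.76
Leg 2 (050°, 3003 m): east 3003 sin 50° = 2300.43, north 3003 cos 50° = 1930.29
Leg 3 (269°, 4518 m): east 4518 sin 269° = -4517.31, north 4518 cos 269° = -78.85
Current position: (-1863.26, 1973.20). Target: (888, 3985). Remaining: Δeast = 2751.26, Δnorth = 2011.80.
Bearing = atan2(2751.26, 2011.80) mod 360° = 53.82°; distance = √((2751.26)² + (2011.80)²) = 3408.333 m.

054°, 3408 m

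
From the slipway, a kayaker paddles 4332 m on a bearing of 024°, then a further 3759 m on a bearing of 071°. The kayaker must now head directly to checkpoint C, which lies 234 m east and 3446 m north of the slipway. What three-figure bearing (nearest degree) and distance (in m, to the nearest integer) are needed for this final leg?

251°, 5370 m

Leg 1 (024°, 4332 m): east 4332 sin 24° = 1761.98, north 4332 cos 24° = 3957.48
Leg 2 (071°, 3759 m): east 3759 sin 71° = 3554.20, north 3759 cos 71° = 1223.81
Current position: (5316.19, 5181.29). Target: (234, 3446). Remaining: Δeast = -5082.19, Δnorth = -1735.29.
Bearing = atan2(-5082.19, -1735.29) mod 360° = 251.15°; distance = √((-5082.19)² + (-1735.29)²) = 5370.276 m.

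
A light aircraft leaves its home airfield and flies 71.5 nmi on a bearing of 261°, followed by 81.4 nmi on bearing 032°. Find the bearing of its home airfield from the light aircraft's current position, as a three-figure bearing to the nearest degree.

155°

Leg 1 (261°, 71.5 nmi): east 71.5 sin 261° = -70.62, north 71.5 cos 261° = -11.19
Leg 2 (032°, 81.4 nmi): east 81.4 sin 32° = 43.14, north 81.4 cos 32° = 69.03
Net displacement: -27.48 east, 57.85 north. Direction back to start is (27.48, -57.85): bearing = atan2(27.48, -57.85) mod 360° = 154.59° ≈ 155°.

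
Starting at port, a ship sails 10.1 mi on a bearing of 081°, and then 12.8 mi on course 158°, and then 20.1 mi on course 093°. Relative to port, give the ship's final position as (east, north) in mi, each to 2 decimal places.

(34.84, -11.34)

Leg 1 (081°, 10.1 mi): east 10.1 sin 81° = 9.98, north 10.1 cos 81° = 1.58
Leg 2 (158°, 12.8 mi): east 12.8 sin 158° = 4.79, north 12.8 cos 158° = -11.87
Leg 3 (093°, 20.1 mi): east 20.1 sin 93° = 20.07, north 20.1 cos 93° = -1.05
Summing: 34.84 mi east, -11.34 mi north → (34.84, -11.34).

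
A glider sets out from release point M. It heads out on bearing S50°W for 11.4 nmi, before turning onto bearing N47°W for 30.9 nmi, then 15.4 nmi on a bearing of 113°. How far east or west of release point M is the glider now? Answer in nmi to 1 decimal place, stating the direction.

Leg 1 (S50°W, 11.4 nmi): east 11.4 sin 230° = -8.73, north 11.4 cos 230° = -7.33
Leg 2 (N47°W, 30.9 nmi): east 30.9 sin 313° = -22.60, north 30.9 cos 313° = 21.07
Leg 3 (113°, 15.4 nmi): east 15.4 sin 113° = 14.18, north 15.4 cos 113° = -6.02
Net east component: -17.16 nmi.

17.2 nmi west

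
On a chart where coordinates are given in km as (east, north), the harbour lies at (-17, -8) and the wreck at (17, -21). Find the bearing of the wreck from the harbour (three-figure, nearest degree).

Δeast = 17 − -17 = 34.00; Δnorth = -21 − -8 = -13.00.
Bearing = atan2(Δeast, Δnorth) mod 360° = 110.92° ≈ 111°.

111°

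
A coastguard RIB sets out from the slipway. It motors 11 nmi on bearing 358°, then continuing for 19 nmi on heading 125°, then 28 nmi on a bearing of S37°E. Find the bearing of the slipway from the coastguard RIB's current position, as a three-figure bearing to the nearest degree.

Leg 1 (358°, 11 nmi): east 11 sin 358° = -0.38, north 11 cos 358° = 10.99
Leg 2 (125°, 19 nmi): east 19 sin 125° = 15.56, north 19 cos 125° = -10.90
Leg 3 (S37°E, 28 nmi): east 28 sin 143° = 16.85, north 28 cos 143° = -22.36
Net displacement: 32.03 east, -22.27 north. Direction back to start is (-32.03, 22.27): bearing = atan2(-32.03, 22.27) mod 360° = 304.81° ≈ 305°.

305°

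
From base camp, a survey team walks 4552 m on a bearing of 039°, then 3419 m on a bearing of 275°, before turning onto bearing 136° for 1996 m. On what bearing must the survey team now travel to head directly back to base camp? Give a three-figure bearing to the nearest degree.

Leg 1 (039°, 4552 m): east 4552 sin 39° = 2864.67, north 4552 cos 39° = 3537.57
Leg 2 (275°, 3419 m): east 3419 sin 275° = -3405.99, north 3419 cos 275° = 297.99
Leg 3 (136°, 1996 m): east 1996 sin 136° = 1386.54, north 1996 cos 136° = -1435.80
Net displacement: 845.21 east, 2399.75 north. Direction back to start is (-845.21, -2399.75): bearing = atan2(-845.21, -2399.75) mod 360° = 199.40° ≈ 199°.

199°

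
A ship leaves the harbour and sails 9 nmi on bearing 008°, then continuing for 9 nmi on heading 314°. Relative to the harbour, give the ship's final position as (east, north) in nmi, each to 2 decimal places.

(-5.22, 15.16)

Leg 1 (008°, 9 nmi): east 9 sin 8° = 1.25, north 9 cos 8° = 8.91
Leg 2 (314°, 9 nmi): east 9 sin 314° = -6.47, north 9 cos 314° = 6.25
Summing: -5.22 nmi east, 15.16 nmi north → (-5.22, 15.16).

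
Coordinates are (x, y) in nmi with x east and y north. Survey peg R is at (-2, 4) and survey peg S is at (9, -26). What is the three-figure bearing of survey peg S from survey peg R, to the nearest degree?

160°

Δeast = 9 − -2 = 11.00; Δnorth = -26 − 4 = -30.00.
Bearing = atan2(Δeast, Δnorth) mod 360° = 159.86° ≈ 160°.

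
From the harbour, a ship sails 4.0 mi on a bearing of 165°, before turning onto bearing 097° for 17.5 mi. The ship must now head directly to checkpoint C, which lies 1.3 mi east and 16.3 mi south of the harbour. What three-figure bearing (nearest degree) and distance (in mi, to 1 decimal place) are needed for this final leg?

239°, 20.0 mi

Leg 1 (165°, 4.0 mi): east 4.0 sin 165° = 1.04, north 4.0 cos 165° = -3.86
Leg 2 (097°, 17.5 mi): east 17.5 sin 97° = 17.37, north 17.5 cos 97° = -2.13
Current position: (18.40, -6.00). Target: (1.3, -16.3). Remaining: Δeast = -17.10, Δnorth = -10.30.
Bearing = atan2(-17.10, -10.30) mod 360° = 238.94°; distance = √((-17.10)² + (-10.30)²) = 19.968 mi.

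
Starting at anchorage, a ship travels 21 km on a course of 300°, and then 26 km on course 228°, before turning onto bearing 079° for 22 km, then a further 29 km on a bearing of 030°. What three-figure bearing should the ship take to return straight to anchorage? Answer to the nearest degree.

176°

Leg 1 (300°, 21 km): east 21 sin 300° = -18.19, north 21 cos 300° = 10.50
Leg 2 (228°, 26 km): east 26 sin 228° = -19.32, north 26 cos 228° = -17.40
Leg 3 (079°, 22 km): east 22 sin 79° = 21.60, north 22 cos 79° = 4.20
Leg 4 (030°, 29 km): east 29 sin 30° = 14.50, north 29 cos 30° = 25.11
Net displacement: -1.41 east, 22.42 north. Direction back to start is (1.41, -22.42): bearing = atan2(1.41, -22.42) mod 360° = 176.39° ≈ 176°.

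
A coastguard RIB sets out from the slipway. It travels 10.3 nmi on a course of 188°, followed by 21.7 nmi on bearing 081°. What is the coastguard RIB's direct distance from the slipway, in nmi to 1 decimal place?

21.1 nmi

Leg 1 (188°, 10.3 nmi): east 10.3 sin 188° = -1.43, north 10.3 cos 188° = -10.20
Leg 2 (081°, 21.7 nmi): east 21.7 sin 81° = 21.43, north 21.7 cos 81° = 3.39
Net: 20.00 east, -6.81 north. Distance = √((20.00)² + (-6.81)²) = 21.125 nmi.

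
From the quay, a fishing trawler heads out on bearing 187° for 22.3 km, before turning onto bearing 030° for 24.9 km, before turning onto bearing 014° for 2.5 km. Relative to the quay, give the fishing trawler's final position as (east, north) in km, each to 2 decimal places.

Leg 1 (187°, 22.3 km): east 22.3 sin 187° = -2.72, north 22.3 cos 187° = -22.13
Leg 2 (030°, 24.9 km): east 24.9 sin 30° = 12.45, north 24.9 cos 30° = 21.56
Leg 3 (014°, 2.5 km): east 2.5 sin 14° = 0.60, north 2.5 cos 14° = 2.43
Summing: 10.34 km east, 1.86 km north → (10.34, 1.86).

(10.34, 1.86)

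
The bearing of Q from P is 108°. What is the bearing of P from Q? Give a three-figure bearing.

288°

Back-bearing = 108° + 180° = 288°.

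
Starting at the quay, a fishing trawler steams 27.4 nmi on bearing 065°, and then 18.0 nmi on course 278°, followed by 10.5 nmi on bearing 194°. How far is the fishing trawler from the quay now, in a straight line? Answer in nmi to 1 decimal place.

5.9 nmi

Leg 1 (065°, 27.4 nmi): east 27.4 sin 65° = 24.83, north 27.4 cos 65° = 11.58
Leg 2 (278°, 18.0 nmi): east 18.0 sin 278° = -17.82, north 18.0 cos 278° = 2.51
Leg 3 (194°, 10.5 nmi): east 10.5 sin 194° = -2.54, north 10.5 cos 194° = -10.19
Net: 4.47 east, 3.90 north. Distance = √((4.47)² + (3.90)²) = 5.928 nmi.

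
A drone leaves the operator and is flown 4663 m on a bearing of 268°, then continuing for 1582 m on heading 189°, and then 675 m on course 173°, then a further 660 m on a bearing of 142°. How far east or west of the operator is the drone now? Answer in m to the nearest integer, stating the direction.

Leg 1 (268°, 4663 m): east 4663 sin 268° = -4660.16, north 4663 cos 268° = -162.74
Leg 2 (189°, 1582 m): east 1582 sin 189° = -247.48, north 1582 cos 189° = -1562.52
Leg 3 (173°, 675 m): east 675 sin 173° = 82.26, north 675 cos 173° = -669.97
Leg 4 (142°, 660 m): east 660 sin 142° = 406.34, north 660 cos 142° = -520.09
Net east component: -4419.04 m.

4419 m west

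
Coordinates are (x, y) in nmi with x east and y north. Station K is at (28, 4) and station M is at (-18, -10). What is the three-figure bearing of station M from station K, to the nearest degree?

Δeast = -18 − 28 = -46.00; Δnorth = -10 − 4 = -14.00.
Bearing = atan2(Δeast, Δnorth) mod 360° = 253.07° ≈ 253°.

253°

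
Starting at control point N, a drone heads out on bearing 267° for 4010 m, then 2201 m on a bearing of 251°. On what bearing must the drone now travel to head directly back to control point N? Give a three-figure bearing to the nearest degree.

Leg 1 (267°, 4010 m): east 4010 sin 267° = -4004.50, north 4010 cos 267° = -209.87
Leg 2 (251°, 2201 m): east 2201 sin 251° = -2081.09, north 2201 cos 251° = -716.58
Net displacement: -6085.59 east, -926.44 north. Direction back to start is (6085.59, 926.44): bearing = atan2(6085.59, 926.44) mod 360° = 81.34° ≈ 081°.

081°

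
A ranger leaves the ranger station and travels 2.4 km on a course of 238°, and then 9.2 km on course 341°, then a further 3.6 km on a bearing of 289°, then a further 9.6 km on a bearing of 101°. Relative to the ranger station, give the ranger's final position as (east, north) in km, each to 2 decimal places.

Leg 1 (238°, 2.4 km): east 2.4 sin 238° = -2.04, north 2.4 cos 238° = -1.27
Leg 2 (341°, 9.2 km): east 9.2 sin 341° = -3.00, north 9.2 cos 341° = 8.70
Leg 3 (289°, 3.6 km): east 3.6 sin 289° = -3.40, north 3.6 cos 289° = 1.17
Leg 4 (101°, 9.6 km): east 9.6 sin 101° = 9.42, north 9.6 cos 101° = -1.83
Summing: 0.99 km east, 6.77 km north → (0.99, 6.77).

(0.99, 6.77)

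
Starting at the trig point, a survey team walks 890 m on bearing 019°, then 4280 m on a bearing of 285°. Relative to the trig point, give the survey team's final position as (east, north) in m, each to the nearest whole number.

(-3844, 1949)

Leg 1 (019°, 890 m): east 890 sin 19° = 289.76, north 890 cos 19° = 841.51
Leg 2 (285°, 4280 m): east 4280 sin 285° = -4134.16, north 4280 cos 285° = 1107.75
Summing: -3844.41 m east, 1949.26 m north → (-3844, 1949).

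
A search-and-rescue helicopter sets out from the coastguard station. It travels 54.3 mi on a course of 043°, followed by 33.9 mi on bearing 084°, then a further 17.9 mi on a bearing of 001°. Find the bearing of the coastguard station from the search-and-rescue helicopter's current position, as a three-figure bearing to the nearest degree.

229°

Leg 1 (043°, 54.3 mi): east 54.3 sin 43° = 37.03, north 54.3 cos 43° = 39.71
Leg 2 (084°, 33.9 mi): east 33.9 sin 84° = 33.71, north 33.9 cos 84° = 3.54
Leg 3 (001°, 17.9 mi): east 17.9 sin 1° = 0.31, north 17.9 cos 1° = 17.90
Net displacement: 71.06 east, 61.15 north. Direction back to start is (-71.06, -61.15): bearing = atan2(-71.06, -61.15) mod 360° = 229.28° ≈ 229°.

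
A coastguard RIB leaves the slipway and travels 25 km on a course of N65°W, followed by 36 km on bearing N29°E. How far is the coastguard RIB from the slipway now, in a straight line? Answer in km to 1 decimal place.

Leg 1 (N65°W, 25 km): east 25 sin 295° = -22.66, north 25 cos 295° = 10.57
Leg 2 (N29°E, 36 km): east 36 sin 29° = 17.45, north 36 cos 29° = 31.49
Net: -5.20 east, 42.05 north. Distance = √((-5.20)² + (42.05)²) = 42.373 km.

42.4 km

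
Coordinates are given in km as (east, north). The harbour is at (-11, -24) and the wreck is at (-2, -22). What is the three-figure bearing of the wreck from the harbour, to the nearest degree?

077°

Δeast = -2 − -11 = 9.00; Δnorth = -22 − -24 = 2.00.
Bearing = atan2(Δeast, Δnorth) mod 360° = 77.47° ≈ 077°.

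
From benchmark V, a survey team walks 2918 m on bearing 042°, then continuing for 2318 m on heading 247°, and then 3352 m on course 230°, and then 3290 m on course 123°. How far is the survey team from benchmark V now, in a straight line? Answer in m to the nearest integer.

2684 m

Leg 1 (042°, 2918 m): east 2918 sin 42° = 1952.52, north 2918 cos 42° = 2168.50
Leg 2 (247°, 2318 m): east 2318 sin 247° = -2133.73, north 2318 cos 247° = -905.71
Leg 3 (230°, 3352 m): east 3352 sin 230° = -2567.78, north 3352 cos 230° = -2154.62
Leg 4 (123°, 3290 m): east 3290 sin 123° = 2759.23, north 3290 cos 123° = -1791.86
Net: 10.24 east, -2683.70 north. Distance = √((10.24)² + (-2683.70)²) = 2683.724 m.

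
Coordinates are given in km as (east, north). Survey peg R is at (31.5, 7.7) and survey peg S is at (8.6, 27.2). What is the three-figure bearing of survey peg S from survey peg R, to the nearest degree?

Δeast = 8.6 − 31.5 = -22.90; Δnorth = 27.2 − 7.7 = 19.50.
Bearing = atan2(Δeast, Δnorth) mod 360° = 310.42° ≈ 310°.

310°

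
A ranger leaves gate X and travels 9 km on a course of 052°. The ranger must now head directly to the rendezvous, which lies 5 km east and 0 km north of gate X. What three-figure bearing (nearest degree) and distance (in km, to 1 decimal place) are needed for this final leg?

201°, 5.9 km

Leg 1 (052°, 9 km): east 9 sin 52° = 7.09, north 9 cos 52° = 5.54
Current position: (7.09, 5.54). Target: (5, 0). Remaining: Δeast = -2.09, Δnorth = -5.54.
Bearing = atan2(-2.09, -5.54) mod 360° = 200.69°; distance = √((-2.09)² + (-5.54)²) = 5.923 km.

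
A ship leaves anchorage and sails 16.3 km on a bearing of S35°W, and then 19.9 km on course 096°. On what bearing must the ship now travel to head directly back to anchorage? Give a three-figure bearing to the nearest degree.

326°

Leg 1 (S35°W, 16.3 km): east 16.3 sin 215° = -9.35, north 16.3 cos 215° = -13.35
Leg 2 (096°, 19.9 km): east 19.9 sin 96° = 19.79, north 19.9 cos 96° = -2.08
Net displacement: 10.44 east, -15.43 north. Direction back to start is (-10.44, 15.43): bearing = atan2(-10.44, 15.43) mod 360° = 325.92° ≈ 326°.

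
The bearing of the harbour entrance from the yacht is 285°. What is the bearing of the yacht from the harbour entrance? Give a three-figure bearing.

Back-bearing = 285° − 180° = 105°.

105°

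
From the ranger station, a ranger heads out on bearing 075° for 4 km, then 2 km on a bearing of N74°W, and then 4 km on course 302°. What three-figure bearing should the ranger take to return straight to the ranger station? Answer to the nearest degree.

Leg 1 (075°, 4 km): east 4 sin 75° = 3.86, north 4 cos 75° = 1.04
Leg 2 (N74°W, 2 km): east 2 sin 286° = -1.92, north 2 cos 286° = 0.55
Leg 3 (302°, 4 km): east 4 sin 302° = -3.39, north 4 cos 302° = 2.12
Net displacement: -1.45 east, 3.71 north. Direction back to start is (1.45, -3.71): bearing = atan2(1.45, -3.71) mod 360° = 158.62° ≈ 159°.

159°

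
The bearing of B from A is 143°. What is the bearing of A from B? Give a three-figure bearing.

Back-bearing = 143° + 180° = 323°.

323°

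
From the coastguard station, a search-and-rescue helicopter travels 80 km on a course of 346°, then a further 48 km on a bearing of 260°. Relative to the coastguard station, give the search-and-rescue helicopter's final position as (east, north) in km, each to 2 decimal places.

Leg 1 (346°, 80 km): east 80 sin 346° = -19.35, north 80 cos 346° = 77.62
Leg 2 (260°, 48 km): east 48 sin 260° = -47.27, north 48 cos 260° = -8.34
Summing: -66.62 km east, 69.29 km north → (-66.62, 69.29).

(-66.62, 69.29)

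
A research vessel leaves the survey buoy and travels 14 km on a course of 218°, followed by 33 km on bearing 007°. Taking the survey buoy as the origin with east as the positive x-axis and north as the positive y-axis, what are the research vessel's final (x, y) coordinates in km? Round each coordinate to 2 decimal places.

Leg 1 (218°, 14 km): east 14 sin 218° = -8.62, north 14 cos 218° = -11.03
Leg 2 (007°, 33 km): east 33 sin 7° = 4.02, north 33 cos 7° = 32.75
Summing: -4.60 km east, 21.72 km north → (-4.60, 21.72).

(-4.60, 21.72)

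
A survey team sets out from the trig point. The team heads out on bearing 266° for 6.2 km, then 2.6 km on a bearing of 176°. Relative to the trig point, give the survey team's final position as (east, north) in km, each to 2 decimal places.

(-6.00, -3.03)

Leg 1 (266°, 6.2 km): east 6.2 sin 266° = -6.18, north 6.2 cos 266° = -0.43
Leg 2 (176°, 2.6 km): east 2.6 sin 176° = 0.18, north 2.6 cos 176° = -2.59
Summing: -6.00 km east, -3.03 km north → (-6.00, -3.03).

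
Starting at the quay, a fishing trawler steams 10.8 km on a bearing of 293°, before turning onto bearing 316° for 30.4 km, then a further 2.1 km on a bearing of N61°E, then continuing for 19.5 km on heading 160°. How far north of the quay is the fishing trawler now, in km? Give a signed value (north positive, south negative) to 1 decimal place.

Leg 1 (293°, 10.8 km): east 10.8 sin 293° = -9.94, north 10.8 cos 293° = 4.22
Leg 2 (316°, 30.4 km): east 30.4 sin 316° = -21.12, north 30.4 cos 316° = 21.87
Leg 3 (N61°E, 2.1 km): east 2.1 sin 61° = 1.84, north 2.1 cos 61° = 1.02
Leg 4 (160°, 19.5 km): east 19.5 sin 160° = 6.67, north 19.5 cos 160° = -18.32
Net north component: 8.78 km.

8.8 km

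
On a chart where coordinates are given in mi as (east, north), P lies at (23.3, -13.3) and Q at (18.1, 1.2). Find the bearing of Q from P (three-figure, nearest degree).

340°

Δeast = 18.1 − 23.3 = -5.20; Δnorth = 1.2 − -13.3 = 14.50.
Bearing = atan2(Δeast, Δnorth) mod 360° = 340.27° ≈ 340°.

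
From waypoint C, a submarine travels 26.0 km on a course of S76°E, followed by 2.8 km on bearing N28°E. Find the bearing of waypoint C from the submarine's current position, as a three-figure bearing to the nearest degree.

Leg 1 (S76°E, 26.0 km): east 26.0 sin 104° = 25.23, north 26.0 cos 104° = -6.29
Leg 2 (N28°E, 2.8 km): east 2.8 sin 28° = 1.31, north 2.8 cos 28° = 2.47
Net displacement: 26.54 east, -3.82 north. Direction back to start is (-26.54, 3.82): bearing = atan2(-26.54, 3.82) mod 360° = 278.19° ≈ 278°.

278°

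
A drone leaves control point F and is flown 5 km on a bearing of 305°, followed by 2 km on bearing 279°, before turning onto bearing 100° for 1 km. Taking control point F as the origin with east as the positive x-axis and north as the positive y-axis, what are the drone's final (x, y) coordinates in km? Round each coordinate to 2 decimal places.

(-5.09, 3.01)

Leg 1 (305°, 5 km): east 5 sin 305° = -4.10, north 5 cos 305° = 2.87
Leg 2 (279°, 2 km): east 2 sin 279° = -1.98, north 2 cos 279° = 0.31
Leg 3 (100°, 1 km): east 1 sin 100° = 0.98, north 1 cos 100° = -0.17
Summing: -5.09 km east, 3.01 km north → (-5.09, 3.01).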